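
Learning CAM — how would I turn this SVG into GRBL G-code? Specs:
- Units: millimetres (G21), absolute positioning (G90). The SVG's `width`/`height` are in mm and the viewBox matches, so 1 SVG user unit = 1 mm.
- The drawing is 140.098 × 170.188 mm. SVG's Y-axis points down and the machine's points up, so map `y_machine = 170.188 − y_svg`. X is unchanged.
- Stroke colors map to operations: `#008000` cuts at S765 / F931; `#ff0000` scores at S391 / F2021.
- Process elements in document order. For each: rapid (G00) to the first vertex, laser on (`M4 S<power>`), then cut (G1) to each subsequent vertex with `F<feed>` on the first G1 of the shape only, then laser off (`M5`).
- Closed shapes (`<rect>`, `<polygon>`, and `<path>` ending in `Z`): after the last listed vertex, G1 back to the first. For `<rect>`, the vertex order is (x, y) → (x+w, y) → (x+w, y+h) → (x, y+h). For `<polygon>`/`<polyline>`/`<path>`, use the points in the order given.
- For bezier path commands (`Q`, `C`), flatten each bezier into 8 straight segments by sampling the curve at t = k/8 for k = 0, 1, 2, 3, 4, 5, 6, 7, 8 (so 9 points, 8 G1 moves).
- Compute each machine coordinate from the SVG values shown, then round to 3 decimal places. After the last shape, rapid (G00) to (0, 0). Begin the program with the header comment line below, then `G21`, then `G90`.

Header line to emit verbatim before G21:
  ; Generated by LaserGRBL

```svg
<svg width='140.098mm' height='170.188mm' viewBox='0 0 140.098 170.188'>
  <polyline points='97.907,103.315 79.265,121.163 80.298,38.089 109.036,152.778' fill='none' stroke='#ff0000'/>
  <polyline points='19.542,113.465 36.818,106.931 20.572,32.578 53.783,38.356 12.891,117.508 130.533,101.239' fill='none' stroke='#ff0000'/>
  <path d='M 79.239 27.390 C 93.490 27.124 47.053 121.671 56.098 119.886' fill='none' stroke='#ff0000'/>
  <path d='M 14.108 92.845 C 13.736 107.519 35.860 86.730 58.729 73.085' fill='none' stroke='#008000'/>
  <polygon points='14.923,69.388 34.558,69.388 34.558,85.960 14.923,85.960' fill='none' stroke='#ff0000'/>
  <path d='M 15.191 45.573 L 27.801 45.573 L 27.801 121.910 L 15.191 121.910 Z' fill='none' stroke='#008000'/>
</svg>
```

; Generated by LaserGRBL
G21
G90
G00 X97.907 Y66.873
M4 S391
G1 X79.265 Y49.025 F2021
G1 X80.298 Y132.099
G1 X109.036 Y17.410
M5
G00 X19.542 Y56.723
M4 S391
G1 X36.818 Y63.257 F2021
G1 X20.572 Y137.610
G1 X53.783 Y131.832
G1 X12.891 Y52.680
G1 X130.533 Y68.949
M5
G00 X79.239 Y142.798
M4 S391
G1 X81.965 Y138.827 F2021
G1 X80.363 Y128.207
G1 X75.795 Y113.178
G1 X69.621 Y95.980
G1 X63.203 Y78.854
G1 X57.902 Y64.039
G1 X55.080 Y53.775
G1 X56.098 Y50.302
M5
G00 X14.108 Y77.343
M4 S765
G1 X14.981 Y73.419 F931
G1 X17.707 Y72.321
G1 X22.033 Y73.549
G1 X27.703 Y76.603
G1 X34.463 Y80.985
G1 X42.057 Y86.195
G1 X50.231 Y91.734
G1 X58.729 Y97.103
M5
G00 X14.923 Y100.800
M4 S391
G1 X34.558 Y100.800 F2021
G1 X34.558 Y84.228
G1 X14.923 Y84.228
G1 X14.923 Y100.800
M5
G00 X15.191 Y124.615
M4 S765
G1 X27.801 Y124.615 F931
G1 X27.801 Y48.278
G1 X15.191 Y48.278
G1 X15.191 Y124.615
M5
G00 X0.000 Y0.000

viewBox `0 0 140.098 170.188` with mm width/height → 1 unit = 1 mm. Flip: y_m = 170.188 − y_svg.

**Shape 1** — `<polyline>` open polyline, stroke `#ff0000` → score (S391, F2021). Machine vertices: (97.907,66.873) → (79.265,49.025) → (80.298,132.099) → (109.036,17.410). Open path.

**Shape 2** — `<polyline>` open polyline, stroke `#ff0000` → score (S391, F2021). Machine vertices: (19.542,56.723) → (36.818,63.257) → (20.572,137.610) → (53.783,131.832) → (12.891,52.680) → (130.533,68.949). Open path.

**Shape 3** — `<path>` cubic bezier, stroke `#ff0000` → score (S391, F2021). Control points (SVG): P0=(79.239,27.390), P1=(93.490,27.124), P2=(47.053,121.671), P3=(56.098,119.886); sampled at t=k/8. Machine vertices: (79.239,142.798) → (81.965,138.827) → (80.363,128.207) → (75.795,113.178) → (69.621,95.980) → (63.203,78.854) → (57.902,64.039) → (55.080,53.775) → (56.098,50.302). Open path.

**Shape 4** — `<path>` cubic bezier, stroke `#008000` → cut (S765, F931). Control points (SVG): P0=(14.108,92.845), P1=(13.736,107.519), P2=(35.860,86.730), P3=(58.729,73.085); sampled at t=k/8. Machine vertices: (14.108,77.343) → (14.981,73.419) → (17.707,72.321) → (22.033,73.549) → (27.703,76.603) → (34.463,80.985) → (42.057,86.195) → (50.231,91.734) → (58.729,97.103). Open path.

**Shape 5** — `<polygon>` rectangle, stroke `#ff0000` → score (S391, F2021). Machine vertices: (14.923,100.800) → (34.558,100.800) → (34.558,84.228) → (14.923,84.228) → (14.923,100.800). Closed: final G1 returns to the first vertex.

**Shape 6** — `<path>` rectangle, stroke `#008000` → cut (S765, F931). Machine vertices: (15.191,124.615) → (27.801,124.615) → (27.801,48.278) → (15.191,48.278) → (15.191,124.615). Closed: final G1 returns to the first vertex.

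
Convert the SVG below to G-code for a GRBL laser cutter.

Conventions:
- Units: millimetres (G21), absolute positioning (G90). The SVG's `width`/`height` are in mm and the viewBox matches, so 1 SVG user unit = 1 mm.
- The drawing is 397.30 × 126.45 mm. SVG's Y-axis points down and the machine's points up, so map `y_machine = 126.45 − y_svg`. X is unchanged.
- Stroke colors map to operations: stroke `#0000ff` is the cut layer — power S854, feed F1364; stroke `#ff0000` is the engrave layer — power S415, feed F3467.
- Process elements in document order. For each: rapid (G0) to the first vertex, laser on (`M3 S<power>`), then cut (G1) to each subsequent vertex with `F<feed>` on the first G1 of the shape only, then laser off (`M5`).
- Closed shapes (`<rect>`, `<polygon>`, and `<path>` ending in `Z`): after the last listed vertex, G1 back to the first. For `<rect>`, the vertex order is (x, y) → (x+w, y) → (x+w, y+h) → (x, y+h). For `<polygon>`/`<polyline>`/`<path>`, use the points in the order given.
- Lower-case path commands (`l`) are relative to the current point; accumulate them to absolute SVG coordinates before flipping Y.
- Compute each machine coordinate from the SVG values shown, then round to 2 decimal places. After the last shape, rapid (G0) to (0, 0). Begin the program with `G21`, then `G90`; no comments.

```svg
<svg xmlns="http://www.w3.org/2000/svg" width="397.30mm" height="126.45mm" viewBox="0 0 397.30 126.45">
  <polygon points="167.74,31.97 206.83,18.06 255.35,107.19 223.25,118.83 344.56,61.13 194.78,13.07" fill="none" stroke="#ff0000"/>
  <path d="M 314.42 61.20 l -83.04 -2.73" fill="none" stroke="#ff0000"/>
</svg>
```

G21
G90
G0 X167.74 Y94.48
M3 S415
G1 X206.83 Y108.39 F3467
G1 X255.35 Y19.26
G1 X223.25 Y7.62
G1 X344.56 Y65.32
G1 X194.78 Y113.38
G1 X167.74 Y94.48
M5
G0 X314.42 Y65.25
M3 S415
G1 X231.38 Y67.98 F3467
M5
G0 X0.00 Y0.00

viewBox `0 0 397.30 126.45` with mm width/height → 1 unit = 1 mm. Flip: y_m = 126.45 − y_svg.

**Shape 1** — `<polygon>` closed polygon, stroke `#ff0000` → engrave (S415, F3467). Machine vertices: (167.74,94.48) → (206.83,108.39) → (255.35,19.26) → (223.25,7.62) → (344.56,65.32) → (194.78,113.38) → (167.74,94.48). Closed: final G1 returns to the first vertex.

**Shape 2** — `<path>` line segment, stroke `#ff0000` → engrave (S415, F3467). Machine vertices: (314.42,65.25) → (231.38,67.98). Open path.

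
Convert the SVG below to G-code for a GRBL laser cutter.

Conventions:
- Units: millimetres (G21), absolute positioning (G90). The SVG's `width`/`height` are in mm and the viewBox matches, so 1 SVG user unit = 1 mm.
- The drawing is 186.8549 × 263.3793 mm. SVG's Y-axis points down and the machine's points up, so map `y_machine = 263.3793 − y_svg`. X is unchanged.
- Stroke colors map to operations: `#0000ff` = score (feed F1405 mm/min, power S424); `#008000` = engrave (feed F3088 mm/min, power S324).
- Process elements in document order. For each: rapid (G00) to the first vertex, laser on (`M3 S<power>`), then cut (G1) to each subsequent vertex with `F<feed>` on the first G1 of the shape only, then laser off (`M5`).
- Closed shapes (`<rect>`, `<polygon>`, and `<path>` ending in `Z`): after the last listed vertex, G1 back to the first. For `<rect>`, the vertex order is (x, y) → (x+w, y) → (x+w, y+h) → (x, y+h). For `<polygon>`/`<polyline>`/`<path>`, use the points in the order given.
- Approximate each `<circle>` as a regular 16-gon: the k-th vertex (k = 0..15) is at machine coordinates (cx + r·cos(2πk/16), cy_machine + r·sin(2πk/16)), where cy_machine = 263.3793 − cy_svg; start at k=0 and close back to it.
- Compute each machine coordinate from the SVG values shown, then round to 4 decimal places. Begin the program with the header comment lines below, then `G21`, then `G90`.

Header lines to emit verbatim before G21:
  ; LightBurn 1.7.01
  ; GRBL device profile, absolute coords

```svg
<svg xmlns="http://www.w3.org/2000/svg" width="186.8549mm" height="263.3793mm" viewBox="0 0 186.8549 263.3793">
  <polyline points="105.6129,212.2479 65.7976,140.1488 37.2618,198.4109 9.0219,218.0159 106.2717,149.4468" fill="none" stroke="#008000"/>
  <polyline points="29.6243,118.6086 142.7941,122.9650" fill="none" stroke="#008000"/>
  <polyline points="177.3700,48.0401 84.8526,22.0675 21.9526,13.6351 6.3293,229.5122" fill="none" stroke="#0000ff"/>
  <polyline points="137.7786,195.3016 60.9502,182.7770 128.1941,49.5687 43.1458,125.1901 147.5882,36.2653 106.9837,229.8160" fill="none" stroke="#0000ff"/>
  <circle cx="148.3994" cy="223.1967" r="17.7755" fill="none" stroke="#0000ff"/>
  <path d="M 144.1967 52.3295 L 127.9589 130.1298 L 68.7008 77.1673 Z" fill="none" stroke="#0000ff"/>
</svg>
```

viewBox `0 0 186.8549 263.3793` with mm width/height → 1 unit = 1 mm. Flip: y_m = 263.3793 − y_svg.

**Shape 1** — `<polyline>` open polyline, stroke `#008000` → engrave (S324, F3088). Machine vertices: (105.6129,51.1314) → (65.7976,123.2305) → (37.2618,64.9684) → (9.0219,45.3634) → (106.2717,113.9325). Open path.

**Shape 2** — `<polyline>` line segment, stroke `#008000` → engrave (S324, F3088). Machine vertices: (29.6243,144.7707) → (142.7941,140.4143). Open path.

**Shape 3** — `<polyline>` open polyline, stroke `#0000ff` → score (S424, F1405). Machine vertices: (177.3700,215.3392) → (84.8526,241.3118) → (21.9526,249.7442) → (6.3293,33.8671). Open path.

**Shape 4** — `<polyline>` open polyline, stroke `#0000ff` → score (S424, F1405). Machine vertices: (137.7786,68.0777) → (60.9502,80.6023) → (128.1941,213.8106) → (43.1458,138.1892) → (147.5882,227.1140) → (106.9837,33.5633). Open path.

**Shape 5** — `<circle>` circle, stroke `#0000ff` → score (S424, F1405). Machine vertices: (166.1749,40.1826) → (164.8218,46.9850) → (160.9686,52.7518) → (155.2018,56.6050) → (148.3994,57.9581) → (141.5970,56.6050) → (135.8302,52.7518) → (131.9770,46.9850) → (130.6239,40.1826) → (131.9770,33.3802) → (135.8302,27.6134) → (141.5970,23.7602) → (148.3994,22.4071) → (155.2018,23.7602) → (160.9686,27.6134) → (164.8218,33.3802) → (166.1749,40.1826). Closed: final G1 returns to the first vertex.

**Shape 6** — `<path>` regular polygon, stroke `#0000ff` → score (S424, F1405). Machine vertices: (144.1967,211.0498) → (127.9589,133.2495) → (68.7008,186.2120) → (144.1967,211.0498). Closed: final G1 returns to the first vertex.

; LightBurn 1.7.01
; GRBL device profile, absolute coords
G21
G90
G00 X105.6129 Y51.1314
M3 S324
G1 X65.7976 Y123.2305 F3088
G1 X37.2618 Y64.9684
G1 X9.0219 Y45.3634
G1 X106.2717 Y113.9325
M5
G00 X29.6243 Y144.7707
M3 S324
G1 X142.7941 Y140.4143 F3088
M5
G00 X177.3700 Y215.3392
M3 S424
G1 X84.8526 Y241.3118 F1405
G1 X21.9526 Y249.7442
G1 X6.3293 Y33.8671
M5
G00 X137.7786 Y68.0777
M3 S424
G1 X60.9502 Y80.6023 F1405
G1 X128.1941 Y213.8106
G1 X43.1458 Y138.1892
G1 X147.5882 Y227.1140
G1 X106.9837 Y33.5633
M5
G00 X166.1749 Y40.1826
M3 S424
G1 X164.8218 Y46.9850 F1405
G1 X160.9686 Y52.7518
G1 X155.2018 Y56.6050
G1 X148.3994 Y57.9581
G1 X141.5970 Y56.6050
G1 X135.8302 Y52.7518
G1 X131.9770 Y46.9850
G1 X130.6239 Y40.1826
G1 X131.9770 Y33.3802
G1 X135.8302 Y27.6134
G1 X141.5970 Y23.7602
G1 X148.3994 Y22.4071
G1 X155.2018 Y23.7602
G1 X160.9686 Y27.6134
G1 X164.8218 Y33.3802
G1 X166.1749 Y40.1826
M5
G00 X144.1967 Y211.0498
M3 S424
G1 X127.9589 Y133.2495 F1405
G1 X68.7008 Y186.2120
G1 X144.1967 Y211.0498
M5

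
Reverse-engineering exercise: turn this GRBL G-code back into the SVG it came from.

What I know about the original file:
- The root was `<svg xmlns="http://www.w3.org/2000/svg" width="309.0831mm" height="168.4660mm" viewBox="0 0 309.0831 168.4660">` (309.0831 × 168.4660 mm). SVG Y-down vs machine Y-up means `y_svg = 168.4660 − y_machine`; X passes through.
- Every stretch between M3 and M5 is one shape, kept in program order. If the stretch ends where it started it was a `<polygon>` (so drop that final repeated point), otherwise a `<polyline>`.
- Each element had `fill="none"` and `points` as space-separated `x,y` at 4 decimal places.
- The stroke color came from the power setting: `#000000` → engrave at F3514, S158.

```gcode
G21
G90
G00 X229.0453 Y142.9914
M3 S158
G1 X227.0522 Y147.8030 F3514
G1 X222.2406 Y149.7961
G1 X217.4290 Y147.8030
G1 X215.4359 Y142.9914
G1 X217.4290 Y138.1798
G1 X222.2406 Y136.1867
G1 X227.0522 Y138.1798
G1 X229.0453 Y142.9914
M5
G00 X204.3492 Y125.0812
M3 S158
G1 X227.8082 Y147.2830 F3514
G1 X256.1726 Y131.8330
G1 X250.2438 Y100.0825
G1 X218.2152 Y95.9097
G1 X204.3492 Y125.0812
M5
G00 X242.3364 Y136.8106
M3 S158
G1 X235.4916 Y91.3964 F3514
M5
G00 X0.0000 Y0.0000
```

Machine Y-up, SVG Y-down with viewBox height 168.4660, so y_svg = 168.4660 − y_machine; X carries over. Every run uses S158, so all elements get stroke `#000000` (engrave).

Run 1: The run returns to its start, so emit a `<polygon>` with points (Y-flipped): 229.0453,25.4746 227.0522,20.6630 222.2406,18.6699 217.4290,20.6630 215.4359,25.4746 217.4290,30.2862 222.2406,32.2793 227.0522,30.2862.

Run 2: The run returns to its start, so emit a `<polygon>` with points (Y-flipped): 204.3492,43.3848 227.8082,21.1830 256.1726,36.6330 250.2438,68.3835 218.2152,72.5563.

Run 3: The run is open, so emit a `<polyline>` with points (Y-flipped): 242.3364,31.6554 235.4916,77.0696.

<svg xmlns="http://www.w3.org/2000/svg" width="309.0831mm" height="168.4660mm" viewBox="0 0 309.0831 168.4660">
  <polygon points="229.0453,25.4746 227.0522,20.6630 222.2406,18.6699 217.4290,20.6630 215.4359,25.4746 217.4290,30.2862 222.2406,32.2793 227.0522,30.2862" fill="none" stroke="#000000"/>
  <polygon points="204.3492,43.3848 227.8082,21.1830 256.1726,36.6330 250.2438,68.3835 218.2152,72.5563" fill="none" stroke="#000000"/>
  <polyline points="242.3364,31.6554 235.4916,77.0696" fill="none" stroke="#000000"/>
</svg>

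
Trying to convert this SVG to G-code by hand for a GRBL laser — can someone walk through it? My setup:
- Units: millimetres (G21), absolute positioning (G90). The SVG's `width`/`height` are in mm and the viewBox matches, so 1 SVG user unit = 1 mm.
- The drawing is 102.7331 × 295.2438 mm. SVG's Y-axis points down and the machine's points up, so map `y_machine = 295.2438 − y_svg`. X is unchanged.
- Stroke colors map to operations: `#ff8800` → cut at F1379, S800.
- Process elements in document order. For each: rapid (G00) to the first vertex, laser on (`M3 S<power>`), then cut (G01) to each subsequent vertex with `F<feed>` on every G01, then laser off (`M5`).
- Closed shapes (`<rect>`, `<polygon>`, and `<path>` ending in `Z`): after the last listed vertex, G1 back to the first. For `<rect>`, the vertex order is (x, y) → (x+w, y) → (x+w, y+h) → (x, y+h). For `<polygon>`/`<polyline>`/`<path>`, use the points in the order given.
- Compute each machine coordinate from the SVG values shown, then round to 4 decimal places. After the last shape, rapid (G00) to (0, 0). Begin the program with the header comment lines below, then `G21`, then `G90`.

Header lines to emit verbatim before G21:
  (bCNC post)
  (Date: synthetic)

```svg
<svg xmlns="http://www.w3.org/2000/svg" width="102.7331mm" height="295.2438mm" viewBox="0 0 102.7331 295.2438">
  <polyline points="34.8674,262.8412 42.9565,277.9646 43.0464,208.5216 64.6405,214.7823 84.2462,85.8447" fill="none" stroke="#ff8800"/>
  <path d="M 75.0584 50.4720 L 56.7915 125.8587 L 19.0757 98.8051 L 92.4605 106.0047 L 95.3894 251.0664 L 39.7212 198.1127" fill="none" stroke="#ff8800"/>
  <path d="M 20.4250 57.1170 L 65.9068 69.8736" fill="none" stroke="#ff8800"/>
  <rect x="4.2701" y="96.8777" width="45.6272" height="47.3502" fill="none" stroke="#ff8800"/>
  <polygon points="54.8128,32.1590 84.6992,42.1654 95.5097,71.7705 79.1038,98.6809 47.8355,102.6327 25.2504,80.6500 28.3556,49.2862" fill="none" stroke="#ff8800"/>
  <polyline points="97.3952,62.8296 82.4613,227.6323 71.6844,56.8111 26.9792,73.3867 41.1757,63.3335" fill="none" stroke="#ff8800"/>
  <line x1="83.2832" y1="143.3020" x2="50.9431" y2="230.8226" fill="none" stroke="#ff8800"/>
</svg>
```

(bCNC post)
(Date: synthetic)
G21
G90
G00 X34.8674 Y32.4026
M3 S800
G01 X42.9565 Y17.2792 F1379
G01 X43.0464 Y86.7222 F1379
G01 X64.6405 Y80.4615 F1379
G01 X84.2462 Y209.3991 F1379
M5
G00 X75.0584 Y244.7718
M3 S800
G01 X56.7915 Y169.3851 F1379
G01 X19.0757 Y196.4387 F1379
G01 X92.4605 Y189.2391 F1379
G01 X95.3894 Y44.1774 F1379
G01 X39.7212 Y97.1311 F1379
M5
G00 X20.4250 Y238.1268
M3 S800
G01 X65.9068 Y225.3702 F1379
M5
G00 X4.2701 Y198.3661
M3 S800
G01 X49.8973 Y198.3661 F1379
G01 X49.8973 Y151.0159 F1379
G01 X4.2701 Y151.0159 F1379
G01 X4.2701 Y198.3661 F1379
M5
G00 X54.8128 Y263.0848
M3 S800
G01 X84.6992 Y253.0784 F1379
G01 X95.5097 Y223.4733 F1379
G01 X79.1038 Y196.5629 F1379
G01 X47.8355 Y192.6111 F1379
G01 X25.2504 Y214.5938 F1379
G01 X28.3556 Y245.9576 F1379
G01 X54.8128 Y263.0848 F1379
M5
G00 X97.3952 Y232.4142
M3 S800
G01 X82.4613 Y67.6115 F1379
G01 X71.6844 Y238.4327 F1379
G01 X26.9792 Y221.8571 F1379
G01 X41.1757 Y231.9103 F1379
M5
G00 X83.2832 Y151.9418
M3 S800
G01 X50.9431 Y64.4212 F1379
M5
G00 X0.0000 Y0.0000

1 u = 1 mm; y_m = 295.2438 − y.

[1] `<polyline>` open polyline, #ff8800→cut S800 F1379: (34.8674,32.4026) → (42.9565,17.2792) → (43.0464,86.7222) → (64.6405,80.4615) → (84.2462,209.3991)

[2] `<path>` open polyline, #ff8800→cut S800 F1379: (75.0584,244.7718) → (56.7915,169.3851) → (19.0757,196.4387) → (92.4605,189.2391) → (95.3894,44.1774) → (39.7212,97.1311)

[3] `<path>` line segment, #ff8800→cut S800 F1379: (20.4250,238.1268) → (65.9068,225.3702)

[4] `<rect>` rectangle, #ff8800→cut S800 F1379: (4.2701,198.3661) → (49.8973,198.3661) → (49.8973,151.0159) → (4.2701,151.0159) → (4.2701,198.3661) (closed)

[5] `<polygon>` regular polygon, #ff8800→cut S800 F1379: (54.8128,263.0848) → (84.6992,253.0784) → (95.5097,223.4733) → (79.1038,196.5629) → (47.8355,192.6111) → (25.2504,214.5938) → (28.3556,245.9576) → (54.8128,263.0848) (closed)

[6] `<polyline>` open polyline, #ff8800→cut S800 F1379: (97.3952,232.4142) → (82.4613,67.6115) → (71.6844,238.4327) → (26.9792,221.8571) → (41.1757,231.9103)

[7] `<line>` line segment, #ff8800→cut S800 F1379: (83.2832,151.9418) → (50.9431,64.4212)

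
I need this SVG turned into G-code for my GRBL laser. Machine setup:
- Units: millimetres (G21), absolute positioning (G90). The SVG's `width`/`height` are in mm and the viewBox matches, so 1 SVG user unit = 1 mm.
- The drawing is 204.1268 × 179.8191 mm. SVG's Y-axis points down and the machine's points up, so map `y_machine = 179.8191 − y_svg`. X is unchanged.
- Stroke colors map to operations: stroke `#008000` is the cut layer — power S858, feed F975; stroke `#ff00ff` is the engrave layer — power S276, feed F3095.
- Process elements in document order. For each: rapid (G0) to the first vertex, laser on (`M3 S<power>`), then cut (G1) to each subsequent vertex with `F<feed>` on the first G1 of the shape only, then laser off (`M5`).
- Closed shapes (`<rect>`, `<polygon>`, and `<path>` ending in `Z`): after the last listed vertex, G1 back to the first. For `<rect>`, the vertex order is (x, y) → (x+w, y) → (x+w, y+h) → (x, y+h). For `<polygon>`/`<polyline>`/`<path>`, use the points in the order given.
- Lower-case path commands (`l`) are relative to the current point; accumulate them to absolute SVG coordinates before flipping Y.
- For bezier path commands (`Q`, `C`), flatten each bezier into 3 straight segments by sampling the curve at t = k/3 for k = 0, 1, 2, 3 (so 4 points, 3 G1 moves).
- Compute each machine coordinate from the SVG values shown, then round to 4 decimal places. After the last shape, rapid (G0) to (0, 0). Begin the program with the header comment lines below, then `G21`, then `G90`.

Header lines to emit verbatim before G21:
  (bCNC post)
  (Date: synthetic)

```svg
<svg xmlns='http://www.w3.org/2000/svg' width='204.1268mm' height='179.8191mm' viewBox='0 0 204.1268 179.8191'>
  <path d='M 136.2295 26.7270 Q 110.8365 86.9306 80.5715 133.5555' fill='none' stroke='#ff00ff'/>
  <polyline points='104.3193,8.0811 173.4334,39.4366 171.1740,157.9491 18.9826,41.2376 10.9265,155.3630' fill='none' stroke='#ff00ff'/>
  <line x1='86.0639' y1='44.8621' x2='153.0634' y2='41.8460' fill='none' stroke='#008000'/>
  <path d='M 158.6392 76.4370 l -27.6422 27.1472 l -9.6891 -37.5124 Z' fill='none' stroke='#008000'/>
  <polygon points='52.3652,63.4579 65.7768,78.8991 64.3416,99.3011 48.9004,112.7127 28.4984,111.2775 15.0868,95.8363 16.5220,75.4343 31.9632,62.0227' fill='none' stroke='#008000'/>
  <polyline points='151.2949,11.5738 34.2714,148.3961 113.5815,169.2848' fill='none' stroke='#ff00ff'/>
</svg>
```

(bCNC post)
(Date: synthetic)
G21
G90
G0 X136.2295 Y153.0921
M3 S276
G1 X118.7595 Y114.4651 F3095
G1 X100.2068 Y78.8556
G1 X80.5715 Y46.2636
M5
G0 X104.3193 Y171.7380
M3 S276
G1 X173.4334 Y140.3825 F3095
G1 X171.1740 Y21.8700
G1 X18.9826 Y138.5815
G1 X10.9265 Y24.4561
M5
G0 X86.0639 Y134.9570
M3 S858
G1 X153.0634 Y137.9731 F975
M5
G0 X158.6392 Y103.3821
M3 S858
G1 X130.9970 Y76.2349 F975
G1 X121.3079 Y113.7473
G1 X158.6392 Y103.3821
M5
G0 X52.3652 Y116.3612
M3 S858
G1 X65.7768 Y100.9200 F975
G1 X64.3416 Y80.5180
G1 X48.9004 Y67.1064
G1 X28.4984 Y68.5416
G1 X15.0868 Y83.9828
G1 X16.5220 Y104.3848
G1 X31.9632 Y117.7964
G1 X52.3652 Y116.3612
M5
G0 X151.2949 Y168.2453
M3 S276
G1 X34.2714 Y31.4230 F3095
G1 X113.5815 Y10.5343
M5
G0 X0.0000 Y0.0000

viewBox `0 0 204.1268 179.8191` with mm width/height → 1 unit = 1 mm. Flip: y_m = 179.8191 − y_svg.

**Shape 1** — `<path>` quadratic bezier, stroke `#ff00ff` → engrave (S276, F3095). Control points (SVG): P0=(136.2295,26.7270), P1=(110.8365,86.9306), P2=(80.5715,133.5555); sampled at t=k/3. Machine vertices: (136.2295,153.0921) → (118.7595,114.4651) → (100.2068,78.8556) → (80.5715,46.2636). Open path.

**Shape 2** — `<polyline>` open polyline, stroke `#ff00ff` → engrave (S276, F3095). Machine vertices: (104.3193,171.7380) → (173.4334,140.3825) → (171.1740,21.8700) → (18.9826,138.5815) → (10.9265,24.4561). Open path.

**Shape 3** — `<line>` line segment, stroke `#008000` → cut (S858, F975). Machine vertices: (86.0639,134.9570) → (153.0634,137.9731). Open path.

**Shape 4** — `<path>` regular polygon, stroke `#008000` → cut (S858, F975). Machine vertices: (158.6392,103.3821) → (130.9970,76.2349) → (121.3079,113.7473) → (158.6392,103.3821). Closed: final G1 returns to the first vertex.

**Shape 5** — `<polygon>` regular polygon, stroke `#008000` → cut (S858, F975). Machine vertices: (52.3652,116.3612) → (65.7768,100.9200) → (64.3416,80.5180) → (48.9004,67.1064) → (28.4984,68.5416) → (15.0868,83.9828) → (16.5220,104.3848) → (31.9632,117.7964) → (52.3652,116.3612). Closed: final G1 returns to the first vertex.

**Shape 6** — `<polyline>` open polyline, stroke `#ff00ff` → engrave (S276, F3095). Machine vertices: (151.2949,168.2453) → (34.2714,31.4230) → (113.5815,10.5343). Open path.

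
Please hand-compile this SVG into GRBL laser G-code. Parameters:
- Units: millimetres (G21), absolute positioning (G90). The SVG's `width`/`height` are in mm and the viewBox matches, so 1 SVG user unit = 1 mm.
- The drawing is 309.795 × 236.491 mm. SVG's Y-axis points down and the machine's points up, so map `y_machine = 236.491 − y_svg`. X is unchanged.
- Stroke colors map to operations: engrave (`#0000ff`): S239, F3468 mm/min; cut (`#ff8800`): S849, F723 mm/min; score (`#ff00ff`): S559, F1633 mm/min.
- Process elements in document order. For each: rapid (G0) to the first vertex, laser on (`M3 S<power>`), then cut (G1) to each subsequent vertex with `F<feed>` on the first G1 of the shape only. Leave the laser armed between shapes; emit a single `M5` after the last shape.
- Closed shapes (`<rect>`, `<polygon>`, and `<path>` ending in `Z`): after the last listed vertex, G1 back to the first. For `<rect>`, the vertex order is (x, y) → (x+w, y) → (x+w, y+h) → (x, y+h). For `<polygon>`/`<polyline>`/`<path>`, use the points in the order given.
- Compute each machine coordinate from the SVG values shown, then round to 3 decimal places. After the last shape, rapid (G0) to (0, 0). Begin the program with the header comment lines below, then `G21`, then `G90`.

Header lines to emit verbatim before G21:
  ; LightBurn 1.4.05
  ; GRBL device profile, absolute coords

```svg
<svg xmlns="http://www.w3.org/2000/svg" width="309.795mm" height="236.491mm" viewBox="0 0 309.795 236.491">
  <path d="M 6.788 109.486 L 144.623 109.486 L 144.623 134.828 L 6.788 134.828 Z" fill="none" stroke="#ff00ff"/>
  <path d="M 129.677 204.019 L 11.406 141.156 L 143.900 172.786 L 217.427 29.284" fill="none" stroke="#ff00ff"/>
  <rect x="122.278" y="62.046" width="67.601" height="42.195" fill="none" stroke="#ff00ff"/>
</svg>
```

; LightBurn 1.4.05
; GRBL device profile, absolute coords
G21
G90
G0 X6.788 Y127.005
M3 S559
G1 X144.623 Y127.005 F1633
G1 X144.623 Y101.663
G1 X6.788 Y101.663
G1 X6.788 Y127.005
G0 X129.677 Y32.472
M3 S559
G1 X11.406 Y95.335 F1633
G1 X143.900 Y63.705
G1 X217.427 Y207.207
G0 X122.278 Y174.445
M3 S559
G1 X189.879 Y174.445 F1633
G1 X189.879 Y132.250
G1 X122.278 Y132.250
G1 X122.278 Y174.445
M5
G0 X0.000 Y0.000

viewBox `0 0 309.795 236.491` with mm width/height → 1 unit = 1 mm. Flip: y_m = 236.491 − y_svg.

**Shape 1** — `<path>` rectangle, stroke `#ff00ff` → score (S559, F1633). Machine vertices: (6.788,127.005) → (144.623,127.005) → (144.623,101.663) → (6.788,101.663) → (6.788,127.005). Closed: final G1 returns to the first vertex.

**Shape 2** — `<path>` open polyline, stroke `#ff00ff` → score (S559, F1633). Machine vertices: (129.677,32.472) → (11.406,95.335) → (143.900,63.705) → (217.427,207.207). Open path.

**Shape 3** — `<rect>` rectangle, stroke `#ff00ff` → score (S559, F1633). Machine vertices: (122.278,174.445) → (189.879,174.445) → (189.879,132.250) → (122.278,132.250) → (122.278,174.445). Closed: final G1 returns to the first vertex.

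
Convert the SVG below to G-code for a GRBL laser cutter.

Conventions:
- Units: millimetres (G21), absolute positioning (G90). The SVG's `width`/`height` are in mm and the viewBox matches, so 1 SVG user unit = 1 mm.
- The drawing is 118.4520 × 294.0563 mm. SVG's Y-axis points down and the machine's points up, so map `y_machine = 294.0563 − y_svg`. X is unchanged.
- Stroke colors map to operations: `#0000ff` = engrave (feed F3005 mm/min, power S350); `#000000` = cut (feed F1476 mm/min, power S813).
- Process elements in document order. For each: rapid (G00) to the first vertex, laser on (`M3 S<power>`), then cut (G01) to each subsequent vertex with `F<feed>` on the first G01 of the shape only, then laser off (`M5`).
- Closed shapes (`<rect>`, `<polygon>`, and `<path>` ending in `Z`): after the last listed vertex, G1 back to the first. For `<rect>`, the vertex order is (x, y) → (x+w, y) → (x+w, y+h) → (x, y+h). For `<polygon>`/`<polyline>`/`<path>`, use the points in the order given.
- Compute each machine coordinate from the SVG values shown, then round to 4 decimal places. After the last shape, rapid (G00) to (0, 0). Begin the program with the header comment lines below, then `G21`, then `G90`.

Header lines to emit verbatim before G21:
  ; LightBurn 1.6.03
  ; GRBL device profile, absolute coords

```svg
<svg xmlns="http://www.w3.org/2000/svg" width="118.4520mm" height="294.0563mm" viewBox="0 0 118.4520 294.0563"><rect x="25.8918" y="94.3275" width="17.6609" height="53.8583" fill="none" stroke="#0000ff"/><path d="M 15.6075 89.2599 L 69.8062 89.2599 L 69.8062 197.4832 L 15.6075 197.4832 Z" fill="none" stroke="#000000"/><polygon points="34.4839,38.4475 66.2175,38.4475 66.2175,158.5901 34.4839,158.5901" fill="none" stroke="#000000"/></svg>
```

viewBox `0 0 118.4520 294.0563` with mm width/height → 1 unit = 1 mm. Flip: y_m = 294.0563 − y_svg.

**Shape 1** — `<rect>` rectangle, stroke `#0000ff` → engrave (S350, F3005). Machine vertices: (25.8918,199.7288) → (43.5527,199.7288) → (43.5527,145.8705) → (25.8918,145.8705) → (25.8918,199.7288). Closed: final G1 returns to the first vertex.

**Shape 2** — `<path>` rectangle, stroke `#000000` → cut (S813, F1476). Machine vertices: (15.6075,204.7964) → (69.8062,204.7964) → (69.8062,96.5731) → (15.6075,96.5731) → (15.6075,204.7964). Closed: final G1 returns to the first vertex.

**Shape 3** — `<polygon>` rectangle, stroke `#000000` → cut (S813, F1476). Machine vertices: (34.4839,255.6088) → (66.2175,255.6088) → (66.2175,135.4662) → (34.4839,135.4662) → (34.4839,255.6088). Closed: final G1 returns to the first vertex.

; LightBurn 1.6.03
; GRBL device profile, absolute coords
G21
G90
G00 X25.8918 Y199.7288
M3 S350
G01 X43.5527 Y199.7288 F3005
G01 X43.5527 Y145.8705
G01 X25.8918 Y145.8705
G01 X25.8918 Y199.7288
M5
G00 X15.6075 Y204.7964
M3 S813
G01 X69.8062 Y204.7964 F1476
G01 X69.8062 Y96.5731
G01 X15.6075 Y96.5731
G01 X15.6075 Y204.7964
M5
G00 X34.4839 Y255.6088
M3 S813
G01 X66.2175 Y255.6088 F1476
G01 X66.2175 Y135.4662
G01 X34.4839 Y135.4662
G01 X34.4839 Y255.6088
M5
G00 X0.0000 Y0.0000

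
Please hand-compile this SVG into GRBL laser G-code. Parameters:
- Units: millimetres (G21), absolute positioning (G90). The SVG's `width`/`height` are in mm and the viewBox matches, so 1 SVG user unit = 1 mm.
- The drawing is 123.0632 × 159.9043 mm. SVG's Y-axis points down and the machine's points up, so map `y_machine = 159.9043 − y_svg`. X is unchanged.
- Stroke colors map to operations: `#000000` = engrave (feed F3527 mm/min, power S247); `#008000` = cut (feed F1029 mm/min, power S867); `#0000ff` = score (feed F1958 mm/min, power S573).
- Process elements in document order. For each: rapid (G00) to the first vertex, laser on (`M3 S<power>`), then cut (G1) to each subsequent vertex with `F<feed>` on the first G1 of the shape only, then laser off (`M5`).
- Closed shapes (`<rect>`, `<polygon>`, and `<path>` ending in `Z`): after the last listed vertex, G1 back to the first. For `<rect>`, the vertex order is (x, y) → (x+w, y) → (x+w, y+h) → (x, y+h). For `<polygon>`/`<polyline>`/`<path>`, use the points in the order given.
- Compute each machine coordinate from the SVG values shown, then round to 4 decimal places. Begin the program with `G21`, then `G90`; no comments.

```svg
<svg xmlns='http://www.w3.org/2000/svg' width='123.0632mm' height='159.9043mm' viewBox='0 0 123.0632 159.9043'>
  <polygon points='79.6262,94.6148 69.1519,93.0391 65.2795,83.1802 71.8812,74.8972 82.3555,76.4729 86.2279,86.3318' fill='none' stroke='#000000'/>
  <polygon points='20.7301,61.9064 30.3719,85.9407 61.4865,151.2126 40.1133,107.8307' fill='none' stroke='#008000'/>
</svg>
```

viewBox `0 0 123.0632 159.9043` with mm width/height → 1 unit = 1 mm. Flip: y_m = 159.9043 − y_svg.

**Shape 1** — `<polygon>` regular polygon, stroke `#000000` → engrave (S247, F3527). Machine vertices: (79.6262,65.2895) → (69.1519,66.8652) → (65.2795,76.7241) → (71.8812,85.0071) → (82.3555,83.4314) → (86.2279,73.5725) → (79.6262,65.2895). Closed: final G1 returns to the first vertex.

**Shape 2** — `<polygon>` closed polygon, stroke `#008000` → cut (S867, F1029). Machine vertices: (20.7301,97.9979) → (30.3719,73.9636) → (61.4865,8.6917) → (40.1133,52.0736) → (20.7301,97.9979). Closed: final G1 returns to the first vertex.

G21
G90
G00 X79.6262 Y65.2895
M3 S247
G1 X69.1519 Y66.8652 F3527
G1 X65.2795 Y76.7241
G1 X71.8812 Y85.0071
G1 X82.3555 Y83.4314
G1 X86.2279 Y73.5725
G1 X79.6262 Y65.2895
M5
G00 X20.7301 Y97.9979
M3 S867
G1 X30.3719 Y73.9636 F1029
G1 X61.4865 Y8.6917
G1 X40.1133 Y52.0736
G1 X20.7301 Y97.9979
M5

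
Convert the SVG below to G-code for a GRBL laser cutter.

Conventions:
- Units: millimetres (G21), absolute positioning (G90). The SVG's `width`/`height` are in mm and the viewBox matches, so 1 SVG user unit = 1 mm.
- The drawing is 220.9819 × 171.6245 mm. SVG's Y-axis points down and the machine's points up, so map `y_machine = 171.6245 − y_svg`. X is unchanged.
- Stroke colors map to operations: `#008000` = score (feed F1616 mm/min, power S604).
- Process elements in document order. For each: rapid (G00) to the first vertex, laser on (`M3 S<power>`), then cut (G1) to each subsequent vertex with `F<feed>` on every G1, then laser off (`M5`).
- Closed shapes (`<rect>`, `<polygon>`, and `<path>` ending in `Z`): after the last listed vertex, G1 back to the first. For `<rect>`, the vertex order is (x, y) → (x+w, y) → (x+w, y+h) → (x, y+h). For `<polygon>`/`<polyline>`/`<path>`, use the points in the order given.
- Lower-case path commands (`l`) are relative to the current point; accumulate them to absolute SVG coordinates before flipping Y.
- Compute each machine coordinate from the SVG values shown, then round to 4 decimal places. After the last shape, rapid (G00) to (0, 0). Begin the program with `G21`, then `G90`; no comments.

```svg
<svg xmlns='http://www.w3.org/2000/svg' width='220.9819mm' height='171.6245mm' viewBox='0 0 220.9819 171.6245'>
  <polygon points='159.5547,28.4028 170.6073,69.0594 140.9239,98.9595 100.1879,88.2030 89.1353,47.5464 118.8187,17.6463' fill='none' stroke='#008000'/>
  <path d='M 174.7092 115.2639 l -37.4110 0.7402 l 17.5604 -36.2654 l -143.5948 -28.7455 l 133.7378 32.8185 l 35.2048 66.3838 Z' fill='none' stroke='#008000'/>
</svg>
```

G21
G90
G00 X159.5547 Y143.2217
M3 S604
G1 X170.6073 Y102.5651 F1616
G1 X140.9239 Y72.6650 F1616
G1 X100.1879 Y83.4215 F1616
G1 X89.1353 Y124.0781 F1616
G1 X118.8187 Y153.9782 F1616
G1 X159.5547 Y143.2217 F1616
M5
G00 X174.7092 Y56.3606
M3 S604
G1 X137.2982 Y55.6204 F1616
G1 X154.8586 Y91.8858 F1616
G1 X11.2638 Y120.6313 F1616
G1 X145.0016 Y87.8128 F1616
G1 X180.2064 Y21.4290 F1616
G1 X174.7092 Y56.3606 F1616
M5
G00 X0.0000 Y0.0000

viewBox `0 0 220.9819 171.6245` with mm width/height → 1 unit = 1 mm. Flip: y_m = 171.6245 − y_svg.

**Shape 1** — `<polygon>` regular polygon, stroke `#008000` → score (S604, F1616). Machine vertices: (159.5547,143.2217) → (170.6073,102.5651) → (140.9239,72.6650) → (100.1879,83.4215) → (89.1353,124.0781) → (118.8187,153.9782) → (159.5547,143.2217). Closed: final G1 returns to the first vertex.

**Shape 2** — `<path>` closed polygon, stroke `#008000` → score (S604, F1616). Machine vertices: (174.7092,56.3606) → (137.2982,55.6204) → (154.8586,91.8858) → (11.2638,120.6313) → (145.0016,87.8128) → (180.2064,21.4290) → (174.7092,56.3606). Closed: final G1 returns to the first vertex.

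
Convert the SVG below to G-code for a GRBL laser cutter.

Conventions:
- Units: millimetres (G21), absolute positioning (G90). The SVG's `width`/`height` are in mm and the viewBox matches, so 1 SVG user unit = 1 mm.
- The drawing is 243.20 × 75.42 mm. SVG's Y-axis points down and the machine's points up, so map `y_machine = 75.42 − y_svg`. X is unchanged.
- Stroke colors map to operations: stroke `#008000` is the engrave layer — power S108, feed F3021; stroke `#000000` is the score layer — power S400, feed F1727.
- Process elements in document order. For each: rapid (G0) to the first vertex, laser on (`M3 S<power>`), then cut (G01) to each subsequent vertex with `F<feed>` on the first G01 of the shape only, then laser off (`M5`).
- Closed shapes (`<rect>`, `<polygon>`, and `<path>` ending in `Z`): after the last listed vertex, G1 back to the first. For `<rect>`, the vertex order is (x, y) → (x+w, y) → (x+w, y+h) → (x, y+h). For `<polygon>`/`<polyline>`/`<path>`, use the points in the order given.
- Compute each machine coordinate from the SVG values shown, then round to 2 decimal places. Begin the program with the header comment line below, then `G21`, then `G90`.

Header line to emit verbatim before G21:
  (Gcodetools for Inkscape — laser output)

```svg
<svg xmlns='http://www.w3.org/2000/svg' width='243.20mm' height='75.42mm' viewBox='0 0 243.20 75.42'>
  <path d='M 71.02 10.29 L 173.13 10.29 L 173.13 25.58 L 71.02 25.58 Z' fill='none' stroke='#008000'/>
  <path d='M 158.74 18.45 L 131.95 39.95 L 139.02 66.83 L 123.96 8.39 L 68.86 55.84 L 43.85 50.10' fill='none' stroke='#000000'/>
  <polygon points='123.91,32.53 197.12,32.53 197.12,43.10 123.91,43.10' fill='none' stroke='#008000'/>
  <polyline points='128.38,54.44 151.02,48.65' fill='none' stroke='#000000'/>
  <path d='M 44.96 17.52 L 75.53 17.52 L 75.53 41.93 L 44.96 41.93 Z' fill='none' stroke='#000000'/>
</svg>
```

(Gcodetools for Inkscape — laser output)
G21
G90
G0 X71.02 Y65.13
M3 S108
G01 X173.13 Y65.13 F3021
G01 X173.13 Y49.84
G01 X71.02 Y49.84
G01 X71.02 Y65.13
M5
G0 X158.74 Y56.97
M3 S400
G01 X131.95 Y35.47 F1727
G01 X139.02 Y8.59
G01 X123.96 Y67.03
G01 X68.86 Y19.58
G01 X43.85 Y25.32
M5
G0 X123.91 Y42.89
M3 S108
G01 X197.12 Y42.89 F3021
G01 X197.12 Y32.32
G01 X123.91 Y32.32
G01 X123.91 Y42.89
M5
G0 X128.38 Y20.98
M3 S400
G01 X151.02 Y26.77 F1727
M5
G0 X44.96 Y57.90
M3 S400
G01 X75.53 Y57.90 F1727
G01 X75.53 Y33.49
G01 X44.96 Y33.49
G01 X44.96 Y57.90
M5

Since the viewBox matches the mm dimensions, user units are millimetres directly. The only transform is the Y-flip y_m = 75.42 − y_svg.

Shape 1 is a rectangle drawn with `<path>`. Its stroke #008000 means engrave at S108, F3021. After flipping Y the toolpath is (71.02,65.13) → (173.13,65.13) → (173.13,49.84) → (71.02,49.84) → (71.02,65.13), returning to the start.

Shape 2 is a open polyline drawn with `<path>`. Its stroke #000000 means score at S400, F1727. After flipping Y the toolpath is (158.74,56.97) → (131.95,35.47) → (139.02,8.59) → (123.96,67.03) → (68.86,19.58) → (43.85,25.32).

Shape 3 is a rectangle drawn with `<polygon>`. Its stroke #008000 means engrave at S108, F3021. After flipping Y the toolpath is (123.91,42.89) → (197.12,42.89) → (197.12,32.32) → (123.91,32.32) → (123.91,42.89), returning to the start.

Shape 4 is a line segment drawn with `<polyline>`. Its stroke #000000 means score at S400, F1727. After flipping Y the toolpath is (128.38,20.98) → (151.02,26.77).

Shape 5 is a rectangle drawn with `<path>`. Its stroke #000000 means score at S400, F1727. After flipping Y the toolpath is (44.96,57.90) → (75.53,57.90) → (75.53,33.49) → (44.96,33.49) → (44.96,57.90), returning to the start.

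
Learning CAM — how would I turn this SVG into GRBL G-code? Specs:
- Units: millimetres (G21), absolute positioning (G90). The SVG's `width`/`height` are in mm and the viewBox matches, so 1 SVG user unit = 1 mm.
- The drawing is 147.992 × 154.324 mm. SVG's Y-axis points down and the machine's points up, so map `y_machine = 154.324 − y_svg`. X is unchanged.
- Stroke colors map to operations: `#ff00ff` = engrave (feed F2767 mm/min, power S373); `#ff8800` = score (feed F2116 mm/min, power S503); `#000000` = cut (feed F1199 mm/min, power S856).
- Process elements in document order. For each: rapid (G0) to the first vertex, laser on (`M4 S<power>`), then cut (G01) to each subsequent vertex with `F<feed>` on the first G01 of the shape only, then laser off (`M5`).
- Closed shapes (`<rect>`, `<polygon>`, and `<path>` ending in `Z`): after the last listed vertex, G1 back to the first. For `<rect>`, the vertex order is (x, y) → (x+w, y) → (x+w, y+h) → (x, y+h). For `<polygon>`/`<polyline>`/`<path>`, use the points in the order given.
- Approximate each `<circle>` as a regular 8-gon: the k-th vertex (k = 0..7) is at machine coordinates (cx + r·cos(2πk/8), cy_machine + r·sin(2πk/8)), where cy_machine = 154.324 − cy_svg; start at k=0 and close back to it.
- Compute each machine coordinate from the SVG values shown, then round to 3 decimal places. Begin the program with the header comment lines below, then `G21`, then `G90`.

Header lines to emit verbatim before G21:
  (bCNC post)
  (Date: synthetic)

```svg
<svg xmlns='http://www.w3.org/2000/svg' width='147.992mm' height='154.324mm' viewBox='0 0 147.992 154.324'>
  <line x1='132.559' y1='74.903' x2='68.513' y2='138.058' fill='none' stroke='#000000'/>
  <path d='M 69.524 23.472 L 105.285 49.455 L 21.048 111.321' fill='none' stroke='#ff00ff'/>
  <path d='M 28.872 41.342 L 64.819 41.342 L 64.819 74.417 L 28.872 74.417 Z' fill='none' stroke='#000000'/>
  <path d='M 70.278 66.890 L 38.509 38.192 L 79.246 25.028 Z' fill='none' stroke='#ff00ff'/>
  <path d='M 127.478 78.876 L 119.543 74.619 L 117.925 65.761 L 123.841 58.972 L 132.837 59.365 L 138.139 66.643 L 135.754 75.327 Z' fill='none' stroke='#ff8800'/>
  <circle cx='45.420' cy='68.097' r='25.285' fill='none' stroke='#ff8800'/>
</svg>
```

(bCNC post)
(Date: synthetic)
G21
G90
G0 X132.559 Y79.421
M4 S856
G01 X68.513 Y16.266 F1199
M5
G0 X69.524 Y130.852
M4 S373
G01 X105.285 Y104.869 F2767
G01 X21.048 Y43.003
M5
G0 X28.872 Y112.982
M4 S856
G01 X64.819 Y112.982 F1199
G01 X64.819 Y79.907
G01 X28.872 Y79.907
G01 X28.872 Y112.982
M5
G0 X70.278 Y87.434
M4 S373
G01 X38.509 Y116.132 F2767
G01 X79.246 Y129.296
G01 X70.278 Y87.434
M5
G0 X127.478 Y75.448
M4 S503
G01 X119.543 Y79.705 F2116
G01 X117.925 Y88.563
G01 X123.841 Y95.352
G01 X132.837 Y94.959
G01 X138.139 Y87.681
G01 X135.754 Y78.997
G01 X127.478 Y75.448
M5
G0 X70.705 Y86.227
M4 S503
G01 X63.299 Y104.106 F2116
G01 X45.420 Y111.512
G01 X27.541 Y104.106
G01 X20.135 Y86.227
G01 X27.541 Y68.348
G01 X45.420 Y60.942
G01 X63.299 Y68.348
G01 X70.705 Y86.227
M5

viewBox `0 0 147.992 154.324` with mm width/height → 1 unit = 1 mm. Flip: y_m = 154.324 − y_svg.

**Shape 1** — `<line>` line segment, stroke `#000000` → cut (S856, F1199). Machine vertices: (132.559,79.421) → (68.513,16.266). Open path.

**Shape 2** — `<path>` open polyline, stroke `#ff00ff` → engrave (S373, F2767). Machine vertices: (69.524,130.852) → (105.285,104.869) → (21.048,43.003). Open path.

**Shape 3** — `<path>` rectangle, stroke `#000000` → cut (S856, F1199). Machine vertices: (28.872,112.982) → (64.819,112.982) → (64.819,79.907) → (28.872,79.907) → (28.872,112.982). Closed: final G1 returns to the first vertex.

**Shape 4** — `<path>` regular polygon, stroke `#ff00ff` → engrave (S373, F2767). Machine vertices: (70.278,87.434) → (38.509,116.132) → (79.246,129.296) → (70.278,87.434). Closed: final G1 returns to the first vertex.

**Shape 5** — `<path>` regular polygon, stroke `#ff8800` → score (S503, F2116). Machine vertices: (127.478,75.448) → (119.543,79.705) → (117.925,88.563) → (123.841,95.352) → (132.837,94.959) → (138.139,87.681) → (135.754,78.997) → (127.478,75.448). Closed: final G1 returns to the first vertex.

**Shape 6** — `<circle>` circle, stroke `#ff8800` → score (S503, F2116). Machine vertices: (70.705,86.227) → (63.299,104.106) → (45.420,111.512) → (27.541,104.106) → (20.135,86.227) → (27.541,68.348) → (45.420,60.942) → (63.299,68.348) → (70.705,86.227). Closed: final G1 returns to the first vertex.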